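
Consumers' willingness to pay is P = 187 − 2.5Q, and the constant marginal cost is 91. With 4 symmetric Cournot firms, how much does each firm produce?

q_i = 7.68

In a 4-firm Cournot equilibrium, symmetry and the first-order condition give q = (187 − 91)/(12.5) = 7.68. So Q = 30.72 and P = 110.2.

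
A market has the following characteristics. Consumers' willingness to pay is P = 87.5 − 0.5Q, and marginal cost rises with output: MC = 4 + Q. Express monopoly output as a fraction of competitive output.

Monopoly sets MR = MC: 87.5 − Q = 4 + Q ⇒ Q = 41.75, P = 87.5 − 0.5·41.75 = 66.625.
Under competition P = MC: 87.5 − 0.5Q = 4 + Q ⇒ Q = 167/3, P = 179/3.
Ratio Q_m/Q_c = 41.75/(167/3) = 0.75.

Q_m/Q_c = 0.75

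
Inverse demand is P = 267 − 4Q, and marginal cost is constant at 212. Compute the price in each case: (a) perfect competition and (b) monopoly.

Competition: P = 212; Monopoly: P = 239.5

Under competition P = MC = 212, so Q = (267 − 212)/4 = 13.75.
Monopoly sets MR = MC: 267 − 8Q = 212 ⇒ Q = 6.875, P = 267 − 4·6.875 = 239.5.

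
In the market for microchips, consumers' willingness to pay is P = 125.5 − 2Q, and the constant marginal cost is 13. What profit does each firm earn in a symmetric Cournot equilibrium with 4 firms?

Cournot with 4 identical firms: the symmetric best-response condition is 125.5 − 10q = 13. Each firm produces q = 11.25, total output Q = 45, price P = 35.5.
Each firm's profit = (35.5 − 13)·11.25 = 253.125.

π_i = 253.125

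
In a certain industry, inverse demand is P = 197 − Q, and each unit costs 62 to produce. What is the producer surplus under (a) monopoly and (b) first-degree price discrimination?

The monopolist equates marginal revenue to marginal cost: 197 − 2Q = 62, so Q = 67.5. From demand, P = 129.5.
PS = (129.5 − 62)·67.5 = 4556.25.
With perfect price discrimination, output is the efficient level Q = 135 (where demand meets MC), but every buyer pays their willingness to pay: CS = 0 and PS = total surplus.
PS = ½·(197 − 62)·135 = 9112.5.

Monopoly: PS = 4556.25; Perfect PD: PS = 9112.5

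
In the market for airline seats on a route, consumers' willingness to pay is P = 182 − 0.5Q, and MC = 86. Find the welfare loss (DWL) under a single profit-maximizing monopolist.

DWL = 2304

Perfect competition: P = MC = 86, so 182 − 0.5Q = 86 and Q = 192.
A monopolist chooses Q where MR = MC. MR = 182 − Q; setting this equal to 86 gives Q = 96 and P = 134.
DWL is the triangle between Q = 96 and Q = 192: ½·(192 − 96)·(134 − 86) = 2304.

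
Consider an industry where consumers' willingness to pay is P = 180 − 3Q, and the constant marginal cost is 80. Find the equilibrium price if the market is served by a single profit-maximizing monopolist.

P = 130

A monopolist chooses Q where MR = MC. MR = 180 − 6Q; setting this equal to 80 gives Q = 50/3 and P = 130.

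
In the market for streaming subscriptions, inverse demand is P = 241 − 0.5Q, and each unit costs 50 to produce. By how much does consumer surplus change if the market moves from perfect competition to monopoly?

Perfect competition: P = MC = 50, so 241 − 0.5Q = 50 and Q = 382.
CS = ½·(241 − 50)·382 = 36481.
A monopolist chooses Q where MR = MC. MR = 241 − Q; setting this equal to 50 gives Q = 191 and P = 145.5.
CS = ½·(241 − 145.5)·191 = 9120.25.
Change in consumer surplus: 9120.25 − 36481 = −27360.75.

Consumer surplus falls by 27360.75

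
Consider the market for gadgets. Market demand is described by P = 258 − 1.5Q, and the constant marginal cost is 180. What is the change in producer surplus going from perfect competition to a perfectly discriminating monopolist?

Competitive firms price at marginal cost: P = 180, giving Q = 52.
PS = (180 − 180)·52 = 0.
A perfectly discriminating monopolist sells every unit with P(Q) ≥ MC(Q), so output equals the competitive quantity Q = 52. Each buyer pays their reservation price, so CS = 0 and the firm captures all surplus.
PS = ½·(258 − 180)·52 = 2028.
Change in producer surplus: 2028 − 0 = 2028.

Producer surplus rises by 2028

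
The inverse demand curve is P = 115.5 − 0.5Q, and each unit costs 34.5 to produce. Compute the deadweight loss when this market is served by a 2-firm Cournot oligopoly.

Competitive firms price at marginal cost: P = 34.5, giving Q = 162.
With 2 symmetric Cournot firms, each firm's FOC gives 115.5 − 1.5q = 34.5, so q = 54, Q = 2·54 = 108, and P = 61.5.
DWL is the triangle between Q = 108 and Q = 162: ½·(162 − 108)·(61.5 − 34.5) = 729.

DWL = 729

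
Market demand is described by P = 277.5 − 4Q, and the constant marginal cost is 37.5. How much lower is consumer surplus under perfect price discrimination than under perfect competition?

Consumer surplus falls by 7200

Under competition P = MC = 37.5, so Q = (277.5 − 37.5)/4 = 60.
CS = ½·(277.5 − 37.5)·60 = 7200.
A perfectly discriminating monopolist sells every unit with P(Q) ≥ MC(Q), so output equals the competitive quantity Q = 60. Each buyer pays their reservation price, so CS = 0 and the firm captures all surplus.
CS = 0.
Change in consumer surplus: 0 − 7200 = −7200.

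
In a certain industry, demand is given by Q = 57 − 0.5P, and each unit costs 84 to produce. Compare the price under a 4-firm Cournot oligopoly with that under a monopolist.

Inverting demand: P = 114 − 2Q.
In a 4-firm Cournot equilibrium, symmetry and the first-order condition give q = (114 − 84)/(10) = 3. So Q = 12 and P = 90.
Monopoly sets MR = MC: 114 − 4Q = 84 ⇒ Q = 7.5, P = 114 − 2·7.5 = 99.

Cournot: P = 90; Monopoly: P = 99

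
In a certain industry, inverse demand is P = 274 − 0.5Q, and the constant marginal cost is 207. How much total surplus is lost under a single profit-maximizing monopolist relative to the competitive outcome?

Perfect competition: P = MC = 207, so 274 − 0.5Q = 207 and Q = 134.
A monopolist chooses Q where MR = MC. MR = 274 − Q; setting this equal to 207 gives Q = 67 and P = 240.5.
DWL is the triangle between Q = 67 and Q = 134: ½·(134 − 67)·(240.5 − 207) = 1122.25.

DWL = 1122.25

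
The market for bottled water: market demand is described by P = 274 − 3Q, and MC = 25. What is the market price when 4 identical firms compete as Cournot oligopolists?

P = 74.8

Cournot with 4 identical firms: the symmetric best-response condition is 274 − 15q = 25. Each firm produces q = 16.6, total output Q = 66.4, price P = 74.8.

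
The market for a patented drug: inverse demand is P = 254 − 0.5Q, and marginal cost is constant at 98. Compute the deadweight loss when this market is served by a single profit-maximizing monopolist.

DWL = 6084

Competitive firms price at marginal cost: P = 98, giving Q = 312.
The monopolist equates marginal revenue to marginal cost: 254 − Q = 98, so Q = 156. From demand, P = 176.
DWL is the triangle between Q = 156 and Q = 312: ½·(312 − 156)·(176 − 98) = 6084.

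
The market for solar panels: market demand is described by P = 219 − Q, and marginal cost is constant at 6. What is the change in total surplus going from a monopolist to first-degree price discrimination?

Total surplus rises by 5671.125

The monopolist equates marginal revenue to marginal cost: 219 − 2Q = 6, so Q = 106.5. From demand, P = 112.5.
CS = ½·(219 − 112.5)·106.5 = 5671.125; PS = (112.5 − 6)·106.5 = 11342.25; TS = 17013.375.
Under first-degree price discrimination the firm charges each unit its demand price and produces up to where P = MC, i.e. Q = 213. Consumer surplus is zero; producer surplus equals total surplus.
TS = 22684.5 (equal to competitive TS).
Change in total surplus: 22684.5 − 17013.375 = 5671.125.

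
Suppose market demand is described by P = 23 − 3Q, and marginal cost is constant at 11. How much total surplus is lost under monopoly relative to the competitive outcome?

DWL = 6

Under competition P = MC = 11, so Q = (23 − 11)/3 = 4.
Monopoly sets MR = MC: 23 − 6Q = 11 ⇒ Q = 2, P = 23 − 3·2 = 17.
DWL is the triangle between Q = 2 and Q = 4: ½·(4 − 2)·(17 − 11) = 6.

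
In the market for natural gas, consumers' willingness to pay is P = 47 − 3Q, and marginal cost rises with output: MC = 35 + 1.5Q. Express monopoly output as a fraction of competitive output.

Q_m/Q_c = 0.6

A monopolist chooses Q where MR = MC. MR = 47 − 6Q; setting this equal to 35 + 1.5Q gives Q = 1.6 and P = 42.2.
Competitive equilibrium sets price equal to marginal cost: 47 − 3Q = 35 + 1.5Q, so Q = 8/3 and P = 39.
Ratio Q_m/Q_c = 1.6/(8/3) = 0.6.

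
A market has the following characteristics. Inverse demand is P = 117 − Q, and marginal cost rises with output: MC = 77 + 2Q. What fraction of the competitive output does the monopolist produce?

The monopolist equates marginal revenue to marginal cost: 117 − 2Q = 77 + 2Q, so Q = 10. From demand, P = 107.
Competitive equilibrium sets price equal to marginal cost: 117 − Q = 77 + 2Q, so Q = 40/3 and P = 311/3.
Ratio Q_m/Q_c = 10/(40/3) = 0.75.

Q_m/Q_c = 0.75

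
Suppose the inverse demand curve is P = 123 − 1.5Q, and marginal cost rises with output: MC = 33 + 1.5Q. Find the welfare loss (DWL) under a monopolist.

DWL = 150

Competitive equilibrium sets price equal to marginal cost: 123 − 1.5Q = 33 + 1.5Q, so Q = 30 and P = 78.
The monopolist equates marginal revenue to marginal cost: 123 − 3Q = 33 + 1.5Q, so Q = 20. From demand, P = 93.
CS = ½·(123 − 78)·30 = 675; PS = (78·30 − 33·30 − ½·1.5·30²) = 675; TS = 1350.
CS = ½·(123 − 93)·20 = 300; PS = (93·20 − 33·20 − ½·1.5·20²) = 900; TS = 1200.
DWL = 1350 − 1200 = 150.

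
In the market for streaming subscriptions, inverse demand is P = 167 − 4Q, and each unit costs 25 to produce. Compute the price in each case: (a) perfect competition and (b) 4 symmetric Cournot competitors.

Perfect competition: P = MC = 25, so 167 − 4Q = 25 and Q = 35.5.
In a 4-firm Cournot equilibrium, symmetry and the first-order condition give q = (167 − 25)/(20) = 7.1. So Q = 28.4 and P = 53.4.

Competition: P = 25; Cournot: P = 53.4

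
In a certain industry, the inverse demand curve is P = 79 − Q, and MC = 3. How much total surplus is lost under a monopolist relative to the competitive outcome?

Perfect competition: P = MC = 3, so 79 − Q = 3 and Q = 76.
The monopolist equates marginal revenue to marginal cost: 79 − 2Q = 3, so Q = 38. From demand, P = 41.
DWL is the triangle between Q = 38 and Q = 76: ½·(76 − 38)·(41 − 3) = 722.

DWL = 722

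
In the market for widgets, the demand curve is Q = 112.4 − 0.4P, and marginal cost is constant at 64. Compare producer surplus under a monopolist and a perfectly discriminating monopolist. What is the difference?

Inverting demand: P = 281 − 2.5Q.
Monopoly sets MR = MC: 281 − 5Q = 64 ⇒ Q = 43.4, P = 281 − 2.5·43.4 = 172.5.
PS = (172.5 − 64)·43.4 = 4708.9.
A perfectly discriminating monopolist sells every unit with P(Q) ≥ MC(Q), so output equals the competitive quantity Q = 86.8. Each buyer pays their reservation price, so CS = 0 and the firm captures all surplus.
PS = ½·(281 − 64)·86.8 = 9417.8.
Change in producer surplus: 9417.8 − 4708.9 = 4708.9.

PS rises by 4708.9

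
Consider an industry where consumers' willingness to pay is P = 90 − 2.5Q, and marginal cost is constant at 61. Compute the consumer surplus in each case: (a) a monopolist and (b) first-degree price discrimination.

A monopolist chooses Q where MR = MC. MR = 90 − 5Q; setting this equal to 61 gives Q = 5.8 and P = 75.5.
CS = ½·(90 − 75.5)·5.8 = 42.05.
With perfect price discrimination, output is the efficient level Q = 11.6 (where demand meets MC), but every buyer pays their willingness to pay: CS = 0 and PS = total surplus.
CS = 0.

Monopoly: CS = 42.05; Perfect PD: CS = 0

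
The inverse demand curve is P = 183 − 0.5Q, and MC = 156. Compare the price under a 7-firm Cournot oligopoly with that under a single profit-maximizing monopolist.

Cournot: P = 159.375; Monopoly: P = 169.5

With 7 symmetric Cournot firms, each firm's FOC gives 183 − 4q = 156, so q = 6.75, Q = 7·6.75 = 47.25, and P = 159.375.
The monopolist equates marginal revenue to marginal cost: 183 − Q = 156, so Q = 27. From demand, P = 169.5.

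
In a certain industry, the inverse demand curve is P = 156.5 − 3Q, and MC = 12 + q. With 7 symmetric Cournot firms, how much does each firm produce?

q_i = 5.78

In a 7-firm Cournot equilibrium, symmetry and the first-order condition give q = (156.5 − 12)/(25) = 5.78. So Q = 40.46 and P = 35.12.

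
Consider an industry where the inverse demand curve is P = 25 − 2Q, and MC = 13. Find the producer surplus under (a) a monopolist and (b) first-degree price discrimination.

Monopoly sets MR = MC: 25 − 4Q = 13 ⇒ Q = 3, P = 25 − 2·3 = 19.
PS = (19 − 13)·3 = 18.
A perfectly discriminating monopolist sells every unit with P(Q) ≥ MC(Q), so output equals the competitive quantity Q = 6. Each buyer pays their reservation price, so CS = 0 and the firm captures all surplus.
PS = ½·(25 − 13)·6 = 36.

Monopoly: PS = 18; Perfect PD: PS = 36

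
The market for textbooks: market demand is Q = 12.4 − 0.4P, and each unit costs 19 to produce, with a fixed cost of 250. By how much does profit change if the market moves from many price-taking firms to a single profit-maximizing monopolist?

Profit rises by 14.4

Inverting demand: P = 31 − 2.5Q.
Perfect competition: P = MC = 19, so 31 − 2.5Q = 19 and Q = 4.8.
Profit = (19 − 19)·4.8 − 250 = −250.
Monopoly sets MR = MC: 31 − 5Q = 19 ⇒ Q = 2.4, P = 31 − 2.5·2.4 = 25.
Profit = (25 − 19)·2.4 − 250 = −235.6.
Change in profit: −235.6 − −250 = 14.4.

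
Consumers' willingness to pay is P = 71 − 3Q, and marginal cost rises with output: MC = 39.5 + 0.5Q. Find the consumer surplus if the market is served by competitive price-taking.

Competitive equilibrium sets price equal to marginal cost: 71 − 3Q = 39.5 + 0.5Q, so Q = 9 and P = 44.
CS = ½·(71 − 44)·9 = 121.5.

CS = 121.5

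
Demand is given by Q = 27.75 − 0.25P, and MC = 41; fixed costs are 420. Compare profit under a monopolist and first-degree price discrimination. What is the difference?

Inverting demand: P = 111 − 4Q.
Monopoly sets MR = MC: 111 − 8Q = 41 ⇒ Q = 8.75, P = 111 − 4·8.75 = 76.
Profit = (76 − 41)·8.75 − 420 = −113.75.
A perfectly discriminating monopolist sells every unit with P(Q) ≥ MC(Q), so output equals the competitive quantity Q = 17.5. Each buyer pays their reservation price, so CS = 0 and the firm captures all surplus.
PS equals the full surplus area, 612.5. Profit = 612.5 − 420 = 192.5.
Change in profit: 192.5 − −113.75 = 306.25.

π rises by 306.25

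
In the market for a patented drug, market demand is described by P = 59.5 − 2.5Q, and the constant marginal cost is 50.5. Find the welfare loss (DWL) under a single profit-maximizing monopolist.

Under competition P = MC = 50.5, so Q = (59.5 − 50.5)/2.5 = 3.6.
The monopolist equates marginal revenue to marginal cost: 59.5 − 5Q = 50.5, so Q = 1.8. From demand, P = 55.
DWL is the triangle between Q = 1.8 and Q = 3.6: ½·(3.6 − 1.8)·(55 − 50.5) = 4.05.

DWL = 4.05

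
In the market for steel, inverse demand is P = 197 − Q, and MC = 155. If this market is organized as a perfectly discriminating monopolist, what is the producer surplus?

With perfect price discrimination, output is the efficient level Q = 42 (where demand meets MC), but every buyer pays their willingness to pay: CS = 0 and PS = total surplus.
PS = ½·(197 − 155)·42 = 882.

PS = 882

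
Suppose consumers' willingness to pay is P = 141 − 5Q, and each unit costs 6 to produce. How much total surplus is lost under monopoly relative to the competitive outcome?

Under competition P = MC = 6, so Q = (141 − 6)/5 = 27.
A monopolist chooses Q where MR = MC. MR = 141 − 10Q; setting this equal to 6 gives Q = 13.5 and P = 73.5.
DWL is the triangle between Q = 13.5 and Q = 27: ½·(27 − 13.5)·(73.5 − 6) = 455.625.

DWL = 455.625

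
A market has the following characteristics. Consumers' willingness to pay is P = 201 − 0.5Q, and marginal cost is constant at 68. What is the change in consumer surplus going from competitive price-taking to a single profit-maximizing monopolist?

Perfect competition: P = MC = 68, so 201 − 0.5Q = 68 and Q = 266.
CS = ½·(201 − 68)·266 = 17689.
A monopolist chooses Q where MR = MC. MR = 201 − Q; setting this equal to 68 gives Q = 133 and P = 134.5.
CS = ½·(201 − 134.5)·133 = 4422.25.
Change in consumer surplus: 4422.25 − 17689 = −13266.75.

CS falls by 13266.75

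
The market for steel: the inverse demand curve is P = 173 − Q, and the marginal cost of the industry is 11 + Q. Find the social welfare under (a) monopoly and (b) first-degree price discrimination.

A monopolist chooses Q where MR = MC. MR = 173 − 2Q; setting this equal to 11 + Q gives Q = 54 and P = 119.
CS = ½·(173 − 119)·54 = 1458; PS = (119·54 − 11·54 − ½·1·54²) = 4374; TS = 5832.
Under first-degree price discrimination the firm charges each unit its demand price and produces up to where P = MC, i.e. Q = 81. Consumer surplus is zero; producer surplus equals total surplus.
TS = 6561 (equal to competitive TS).

Monopoly: TS = 5832; Perfect PD: TS = 6561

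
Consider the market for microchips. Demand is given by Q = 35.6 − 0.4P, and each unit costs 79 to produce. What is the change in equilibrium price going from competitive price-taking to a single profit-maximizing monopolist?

Inverting demand: P = 89 − 2.5Q.
Competitive firms price at marginal cost: P = 79, giving Q = 4.
The monopolist equates marginal revenue to marginal cost: 89 − 5Q = 79, so Q = 2. From demand, P = 84.
Change in equilibrium price: 84 − 79 = 5.

P rises by 5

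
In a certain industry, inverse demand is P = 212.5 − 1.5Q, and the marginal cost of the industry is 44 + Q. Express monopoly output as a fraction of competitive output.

A monopolist chooses Q where MR = MC. MR = 212.5 − 3Q; setting this equal to 44 + Q gives Q = 42.125 and P = 2389/16.
Under competition P = MC: 212.5 − 1.5Q = 44 + Q ⇒ Q = 67.4, P = 111.4.
Ratio Q_m/Q_c = 42.125/67.4 = 0.625.

Q_m/Q_c = 0.625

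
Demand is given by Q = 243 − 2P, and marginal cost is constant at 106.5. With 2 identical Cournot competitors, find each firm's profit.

Inverting demand: P = 121.5 − 0.5Q.
Cournot with 2 identical firms: the symmetric best-response condition is 121.5 − 1.5q = 106.5. Each firm produces q = 10, total output Q = 20, price P = 111.5.
Each firm's profit = (111.5 − 106.5)·10 = 50.

π_i = 50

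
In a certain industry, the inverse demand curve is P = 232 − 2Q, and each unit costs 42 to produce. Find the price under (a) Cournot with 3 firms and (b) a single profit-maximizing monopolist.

Cournot: P = 89.5; Monopoly: P = 137

In a 3-firm Cournot equilibrium, symmetry and the first-order condition give q = (232 − 42)/(8) = 23.75. So Q = 71.25 and P = 89.5.
A monopolist chooses Q where MR = MC. MR = 232 − 4Q; setting this equal to 42 gives Q = 47.5 and P = 137.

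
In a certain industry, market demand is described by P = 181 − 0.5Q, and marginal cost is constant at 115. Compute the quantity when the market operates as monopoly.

The monopolist equates marginal revenue to marginal cost: 181 − Q = 115, so Q = 66. From demand, P = 148.

Q = 66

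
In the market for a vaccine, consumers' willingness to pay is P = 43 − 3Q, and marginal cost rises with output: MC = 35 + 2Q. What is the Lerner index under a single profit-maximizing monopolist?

Lerner index = 0.075

The monopolist equates marginal revenue to marginal cost: 43 − 6Q = 35 + 2Q, so Q = 1. From demand, P = 40.
Lerner index = (P − MC)/P = (40 − 37)/40 = 0.075.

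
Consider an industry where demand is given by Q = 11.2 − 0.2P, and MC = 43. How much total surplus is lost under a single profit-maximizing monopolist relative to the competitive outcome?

Inverting demand: P = 56 − 5Q.
Perfect competition: P = MC = 43, so 56 − 5Q = 43 and Q = 2.6.
Monopoly sets MR = MC: 56 − 10Q = 43 ⇒ Q = 1.3, P = 56 − 5·1.3 = 49.5.
DWL is the triangle between Q = 1.3 and Q = 2.6: ½·(2.6 − 1.3)·(49.5 − 43) = 4.225.

DWL = 4.225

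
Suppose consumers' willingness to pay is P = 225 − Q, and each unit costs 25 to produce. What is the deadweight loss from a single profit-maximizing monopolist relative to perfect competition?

DWL = 5000

Perfect competition: P = MC = 25, so 225 − Q = 25 and Q = 200.
The monopolist equates marginal revenue to marginal cost: 225 − 2Q = 25, so Q = 100. From demand, P = 125.
DWL is the triangle between Q = 100 and Q = 200: ½·(200 − 100)·(125 − 25) = 5000.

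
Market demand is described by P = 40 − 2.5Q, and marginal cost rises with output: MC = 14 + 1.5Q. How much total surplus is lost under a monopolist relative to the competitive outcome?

Competitive equilibrium sets price equal to marginal cost: 40 − 2.5Q = 14 + 1.5Q, so Q = 6.5 and P = 23.75.
Monopoly sets MR = MC: 40 − 5Q = 14 + 1.5Q ⇒ Q = 4, P = 40 − 2.5·4 = 30.
CS = ½·(40 − 23.75)·6.5 = 845/16; PS = (23.75·6.5 − 14·6.5 − ½·1.5·6.5²) = 507/16; TS = 84.5.
CS = ½·(40 − 30)·4 = 20; PS = (30·4 − 14·4 − ½·1.5·4²) = 52; TS = 72.
DWL = 84.5 − 72 = 12.5.

DWL = 12.5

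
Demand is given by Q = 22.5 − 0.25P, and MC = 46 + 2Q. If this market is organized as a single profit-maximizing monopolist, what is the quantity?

Inverting demand: P = 90 − 4Q.
A monopolist chooses Q where MR = MC. MR = 90 − 8Q; setting this equal to 46 + 2Q gives Q = 4.4 and P = 72.4.

Q = 4.4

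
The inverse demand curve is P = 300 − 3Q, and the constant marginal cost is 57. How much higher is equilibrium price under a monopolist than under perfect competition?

P rises by 121.5

Under competition P = MC = 57, so Q = (300 − 57)/3 = 81.
A monopolist chooses Q where MR = MC. MR = 300 − 6Q; setting this equal to 57 gives Q = 40.5 and P = 178.5.
Change in equilibrium price: 178.5 − 57 = 121.5.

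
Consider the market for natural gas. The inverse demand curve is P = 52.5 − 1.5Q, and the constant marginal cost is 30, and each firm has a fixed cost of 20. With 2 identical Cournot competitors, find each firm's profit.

π_i = 17.5

In a 2-firm Cournot equilibrium, symmetry and the first-order condition give q = (52.5 − 30)/(4.5) = 5. So Q = 10 and P = 37.5.
Each firm's profit = (37.5 − 30)·5 − 20 = 17.5.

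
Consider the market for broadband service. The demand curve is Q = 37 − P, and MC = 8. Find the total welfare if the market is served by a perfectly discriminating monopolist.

Inverting demand: P = 37 − Q.
With perfect price discrimination, output is the efficient level Q = 29 (where demand meets MC), but every buyer pays their willingness to pay: CS = 0 and PS = total surplus.
TS = 420.5 (equal to competitive TS).

TS = 420.5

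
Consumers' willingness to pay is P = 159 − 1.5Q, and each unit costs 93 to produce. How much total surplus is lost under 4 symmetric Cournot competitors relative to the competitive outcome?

DWL = 58.08

Perfect competition: P = MC = 93, so 159 − 1.5Q = 93 and Q = 44.
In a 4-firm Cournot equilibrium, symmetry and the first-order condition give q = (159 − 93)/(7.5) = 8.8. So Q = 35.2 and P = 106.2.
DWL is the triangle between Q = 35.2 and Q = 44: ½·(44 − 35.2)·(106.2 − 93) = 58.08.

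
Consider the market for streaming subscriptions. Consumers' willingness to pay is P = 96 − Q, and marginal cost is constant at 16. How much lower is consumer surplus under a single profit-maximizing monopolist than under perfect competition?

Competitive firms price at marginal cost: P = 16, giving Q = 80.
CS = ½·(96 − 16)·80 = 3200.
The monopolist equates marginal revenue to marginal cost: 96 − 2Q = 16, so Q = 40. From demand, P = 56.
CS = ½·(96 − 56)·40 = 800.
Change in consumer surplus: 800 − 3200 = −2400.

CS falls by 2400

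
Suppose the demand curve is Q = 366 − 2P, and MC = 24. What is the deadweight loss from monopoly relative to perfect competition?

DWL = 6320.25

Inverting demand: P = 183 − 0.5Q.
Competitive firms price at marginal cost: P = 24, giving Q = 318.
A monopolist chooses Q where MR = MC. MR = 183 − Q; setting this equal to 24 gives Q = 159 and P = 103.5.
DWL is the triangle between Q = 159 and Q = 318: ½·(318 − 159)·(103.5 − 24) = 6320.25.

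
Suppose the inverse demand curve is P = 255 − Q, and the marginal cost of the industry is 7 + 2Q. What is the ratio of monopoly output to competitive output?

Q_m/Q_c = 0.75

Monopoly sets MR = MC: 255 − 2Q = 7 + 2Q ⇒ Q = 62, P = 255 − 62 = 193.
Under competition P = MC: 255 − Q = 7 + 2Q ⇒ Q = 248/3, P = 517/3.
Ratio Q_m/Q_c = 62/(248/3) = 0.75.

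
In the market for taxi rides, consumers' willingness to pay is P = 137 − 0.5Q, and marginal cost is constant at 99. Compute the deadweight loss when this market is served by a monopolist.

DWL = 361

Perfect competition: P = MC = 99, so 137 − 0.5Q = 99 and Q = 76.
Monopoly sets MR = MC: 137 − Q = 99 ⇒ Q = 38, P = 137 − 0.5·38 = 118.
DWL is the triangle between Q = 38 and Q = 76: ½·(76 − 38)·(118 − 99) = 361.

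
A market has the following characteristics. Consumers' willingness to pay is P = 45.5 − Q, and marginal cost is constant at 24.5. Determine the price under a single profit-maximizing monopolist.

P = 35

A monopolist chooses Q where MR = MC. MR = 45.5 − 2Q; setting this equal to 24.5 gives Q = 10.5 and P = 35.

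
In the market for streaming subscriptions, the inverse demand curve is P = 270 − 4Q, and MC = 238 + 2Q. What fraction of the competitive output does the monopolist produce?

Q_m/Q_c = 0.6

The monopolist equates marginal revenue to marginal cost: 270 − 8Q = 238 + 2Q, so Q = 3.2. From demand, P = 257.2.
Under competition P = MC: 270 − 4Q = 238 + 2Q ⇒ Q = 16/3, P = 746/3.
Ratio Q_m/Q_c = 3.2/(16/3) = 0.6.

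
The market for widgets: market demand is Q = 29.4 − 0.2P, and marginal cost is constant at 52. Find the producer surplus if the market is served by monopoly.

PS = 451.25

Inverting demand: P = 147 − 5Q.
Monopoly sets MR = MC: 147 − 10Q = 52 ⇒ Q = 9.5, P = 147 − 5·9.5 = 99.5.
PS = (99.5 − 52)·9.5 = 451.25.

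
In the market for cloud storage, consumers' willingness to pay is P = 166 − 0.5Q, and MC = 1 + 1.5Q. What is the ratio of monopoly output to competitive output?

A monopolist chooses Q where MR = MC. MR = 166 − Q; setting this equal to 1 + 1.5Q gives Q = 66 and P = 133.
Competitive equilibrium sets price equal to marginal cost: 166 − 0.5Q = 1 + 1.5Q, so Q = 82.5 and P = 124.75.
Ratio Q_m/Q_c = 66/82.5 = 0.8.

Q_m/Q_c = 0.8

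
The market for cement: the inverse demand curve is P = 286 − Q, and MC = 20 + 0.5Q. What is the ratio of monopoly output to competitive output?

Q_m/Q_c = 0.6

The monopolist equates marginal revenue to marginal cost: 286 − 2Q = 20 + 0.5Q, so Q = 106.4. From demand, P = 179.6.
Under competition P = MC: 286 − Q = 20 + 0.5Q ⇒ Q = 532/3, P = 326/3.
Ratio Q_m/Q_c = 106.4/(532/3) = 0.6.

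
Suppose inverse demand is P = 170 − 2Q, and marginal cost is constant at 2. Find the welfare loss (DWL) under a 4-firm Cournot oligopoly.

DWL = 282.24

Under competition P = MC = 2, so Q = (170 − 2)/2 = 84.
With 4 symmetric Cournot firms, each firm's FOC gives 170 − 10q = 2, so q = 16.8, Q = 4·16.8 = 67.2, and P = 35.6.
DWL is the triangle between Q = 67.2 and Q = 84: ½·(84 − 67.2)·(35.6 − 2) = 282.24.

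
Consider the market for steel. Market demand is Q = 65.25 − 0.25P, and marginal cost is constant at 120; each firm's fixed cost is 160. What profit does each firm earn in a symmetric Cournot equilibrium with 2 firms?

Inverting demand: P = 261 − 4Q.
Cournot with 2 identical firms: the symmetric best-response condition is 261 − 12q = 120. Each firm produces q = 11.75, total output Q = 23.5, price P = 167.
Each firm's profit = (167 − 120)·11.75 − 160 = 392.25.

π_i = 392.25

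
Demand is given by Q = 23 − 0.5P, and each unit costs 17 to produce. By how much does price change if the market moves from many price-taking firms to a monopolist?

Inverting demand: P = 46 − 2Q.
Competitive firms price at marginal cost: P = 17, giving Q = 14.5.
A monopolist chooses Q where MR = MC. MR = 46 − 4Q; setting this equal to 17 gives Q = 7.25 and P = 31.5.
Change in price: 31.5 − 17 = 14.5.

Price rises by 14.5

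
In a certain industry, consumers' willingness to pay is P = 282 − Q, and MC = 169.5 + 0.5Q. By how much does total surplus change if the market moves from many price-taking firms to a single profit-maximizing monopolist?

Total surplus falls by 675

Competitive equilibrium sets price equal to marginal cost: 282 − Q = 169.5 + 0.5Q, so Q = 75 and P = 207.
CS = ½·(282 − 207)·75 = 2812.5; PS = (207·75 − 169.5·75 − ½·0.5·75²) = 1406.25; TS = 4218.75.
Monopoly sets MR = MC: 282 − 2Q = 169.5 + 0.5Q ⇒ Q = 45, P = 282 − 45 = 237.
CS = ½·(282 − 237)·45 = 1012.5; PS = (237·45 − 169.5·45 − ½·0.5·45²) = 2531.25; TS = 3543.75.
Change in total surplus: 3543.75 − 4218.75 = −675.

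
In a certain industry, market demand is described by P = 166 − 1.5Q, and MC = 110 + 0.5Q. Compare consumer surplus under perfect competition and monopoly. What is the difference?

Competitive equilibrium sets price equal to marginal cost: 166 − 1.5Q = 110 + 0.5Q, so Q = 28 and P = 124.
CS = ½·(166 − 124)·28 = 588.
A monopolist chooses Q where MR = MC. MR = 166 − 3Q; setting this equal to 110 + 0.5Q gives Q = 16 and P = 142.
CS = ½·(166 − 142)·16 = 192.
Change in consumer surplus: 192 − 588 = −396.

Consumer surplus falls by 396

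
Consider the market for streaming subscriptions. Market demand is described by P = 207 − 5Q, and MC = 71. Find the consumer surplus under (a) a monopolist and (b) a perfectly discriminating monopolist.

Monopoly: CS = 462.4; Perfect PD: CS = 0

Monopoly sets MR = MC: 207 − 10Q = 71 ⇒ Q = 13.6, P = 207 − 5·13.6 = 139.
CS = ½·(207 − 139)·13.6 = 462.4.
A perfectly discriminating monopolist sells every unit with P(Q) ≥ MC(Q), so output equals the competitive quantity Q = 27.2. Each buyer pays their reservation price, so CS = 0 and the firm captures all surplus.
CS = 0.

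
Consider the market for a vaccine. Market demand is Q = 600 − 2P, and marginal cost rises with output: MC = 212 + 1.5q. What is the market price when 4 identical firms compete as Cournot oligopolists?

P = 256

Inverting demand: P = 300 − 0.5Q.
With 4 symmetric Cournot firms, each firm's FOC gives 300 − 2.5q = 212 + 1.5q, so q = 22, Q = 4·22 = 88, and P = 256.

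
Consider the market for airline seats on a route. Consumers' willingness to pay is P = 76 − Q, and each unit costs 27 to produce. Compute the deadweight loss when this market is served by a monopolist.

Perfect competition: P = MC = 27, so 76 − Q = 27 and Q = 49.
The monopolist equates marginal revenue to marginal cost: 76 − 2Q = 27, so Q = 24.5. From demand, P = 51.5.
DWL is the triangle between Q = 24.5 and Q = 49: ½·(49 − 24.5)·(51.5 − 27) = 300.125.

DWL = 300.125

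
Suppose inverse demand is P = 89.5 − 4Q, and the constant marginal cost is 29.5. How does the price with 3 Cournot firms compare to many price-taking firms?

Cournot: P = 44.5; Competition: P = 29.5

With 3 symmetric Cournot firms, each firm's FOC gives 89.5 − 16q = 29.5, so q = 3.75, Q = 3·3.75 = 11.25, and P = 44.5.
Perfect competition: P = MC = 29.5, so 89.5 − 4Q = 29.5 and Q = 15.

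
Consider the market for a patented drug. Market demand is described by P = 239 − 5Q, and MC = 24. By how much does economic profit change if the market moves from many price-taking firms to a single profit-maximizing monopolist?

Economic profit rises by 2311.25

Perfect competition: P = MC = 24, so 239 − 5Q = 24 and Q = 43.
Profit = (24 − 24)·43 = 0.
The monopolist equates marginal revenue to marginal cost: 239 − 10Q = 24, so Q = 21.5. From demand, P = 131.5.
Profit = (131.5 − 24)·21.5 = 2311.25.
Change in economic profit: 2311.25 − 0 = 2311.25.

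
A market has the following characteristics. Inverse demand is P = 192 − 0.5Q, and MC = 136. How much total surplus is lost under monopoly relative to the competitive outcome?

Perfect competition: P = MC = 136, so 192 − 0.5Q = 136 and Q = 112.
A monopolist chooses Q where MR = MC. MR = 192 − Q; setting this equal to 136 gives Q = 56 and P = 164.
DWL is the triangle between Q = 56 and Q = 112: ½·(112 − 56)·(164 − 136) = 784.

DWL = 784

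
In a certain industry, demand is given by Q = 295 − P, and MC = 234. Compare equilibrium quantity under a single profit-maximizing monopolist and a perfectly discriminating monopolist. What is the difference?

Inverting demand: P = 295 − Q.
A monopolist chooses Q where MR = MC. MR = 295 − 2Q; setting this equal to 234 gives Q = 30.5 and P = 264.5.
Under first-degree price discrimination the firm charges each unit its demand price and produces up to where P = MC, i.e. Q = 61. Consumer surplus is zero; producer surplus equals total surplus.
Change in equilibrium quantity: 61 − 30.5 = 30.5.

Equilibrium quantity rises by 30.5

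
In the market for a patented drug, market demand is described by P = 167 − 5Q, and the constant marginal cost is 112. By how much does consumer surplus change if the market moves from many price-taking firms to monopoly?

Under competition P = MC = 112, so Q = (167 − 112)/5 = 11.
CS = ½·(167 − 112)·11 = 302.5.
The monopolist equates marginal revenue to marginal cost: 167 − 10Q = 112, so Q = 5.5. From demand, P = 139.5.
CS = ½·(167 − 139.5)·5.5 = 75.625.
Change in consumer surplus: 75.625 − 302.5 = −226.875.

Consumer surplus falls by 226.875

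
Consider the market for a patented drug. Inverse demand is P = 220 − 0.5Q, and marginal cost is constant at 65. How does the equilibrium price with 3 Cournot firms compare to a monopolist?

With 3 symmetric Cournot firms, each firm's FOC gives 220 − 2q = 65, so q = 77.5, Q = 3·77.5 = 232.5, and P = 103.75.
The monopolist equates marginal revenue to marginal cost: 220 − Q = 65, so Q = 155. From demand, P = 142.5.

Cournot: P = 103.75; Monopoly: P = 142.5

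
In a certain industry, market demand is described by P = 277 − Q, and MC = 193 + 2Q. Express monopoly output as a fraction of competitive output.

A monopolist chooses Q where MR = MC. MR = 277 − 2Q; setting this equal to 193 + 2Q gives Q = 21 and P = 256.
Competitive equilibrium sets price equal to marginal cost: 277 − Q = 193 + 2Q, so Q = 28 and P = 249.
Ratio Q_m/Q_c = 21/28 = 0.75.

Q_m/Q_c = 0.75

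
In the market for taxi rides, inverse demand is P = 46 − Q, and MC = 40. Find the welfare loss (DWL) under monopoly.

Competitive firms price at marginal cost: P = 40, giving Q = 6.
The monopolist equates marginal revenue to marginal cost: 46 − 2Q = 40, so Q = 3. From demand, P = 43.
DWL is the triangle between Q = 3 and Q = 6: ½·(6 − 3)·(43 − 40) = 4.5.

DWL = 4.5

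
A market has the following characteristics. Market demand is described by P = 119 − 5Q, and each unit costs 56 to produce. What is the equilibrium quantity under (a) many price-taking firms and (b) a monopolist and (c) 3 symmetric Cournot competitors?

Competition: Q = 12.6; Monopoly: Q = 6.3; Cournot: Q = 9.45

Perfect competition: P = MC = 56, so 119 − 5Q = 56 and Q = 12.6.
Monopoly sets MR = MC: 119 − 10Q = 56 ⇒ Q = 6.3, P = 119 − 5·6.3 = 87.5.
Cournot with 3 identical firms: the symmetric best-response condition is 119 − 20q = 56. Each firm produces q = 3.15, total output Q = 9.45, price P = 71.75.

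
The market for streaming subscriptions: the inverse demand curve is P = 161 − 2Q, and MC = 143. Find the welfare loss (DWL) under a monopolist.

Competitive firms price at marginal cost: P = 143, giving Q = 9.
Monopoly sets MR = MC: 161 − 4Q = 143 ⇒ Q = 4.5, P = 161 − 2·4.5 = 152.
DWL is the triangle between Q = 4.5 and Q = 9: ½·(9 − 4.5)·(152 − 143) = 20.25.

DWL = 20.25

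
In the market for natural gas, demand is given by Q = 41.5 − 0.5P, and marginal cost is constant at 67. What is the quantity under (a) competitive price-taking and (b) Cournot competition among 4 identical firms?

Competition: Q = 8; Cournot: Q = 6.4

Inverting demand: P = 83 − 2Q.
Perfect competition: P = MC = 67, so 83 − 2Q = 67 and Q = 8.
With 4 symmetric Cournot firms, each firm's FOC gives 83 − 10q = 67, so q = 1.6, Q = 4·1.6 = 6.4, and P = 70.2.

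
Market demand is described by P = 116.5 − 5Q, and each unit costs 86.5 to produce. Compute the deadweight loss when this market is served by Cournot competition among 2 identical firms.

DWL = 10

Perfect competition: P = MC = 86.5, so 116.5 − 5Q = 86.5 and Q = 6.
With 2 symmetric Cournot firms, each firm's FOC gives 116.5 − 15q = 86.5, so q = 2, Q = 2·2 = 4, and P = 96.5.
DWL is the triangle between Q = 4 and Q = 6: ½·(6 − 4)·(96.5 − 86.5) = 10.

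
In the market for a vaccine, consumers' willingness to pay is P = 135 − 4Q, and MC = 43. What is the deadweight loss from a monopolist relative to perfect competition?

Perfect competition: P = MC = 43, so 135 − 4Q = 43 and Q = 23.
A monopolist chooses Q where MR = MC. MR = 135 − 8Q; setting this equal to 43 gives Q = 11.5 and P = 89.
DWL is the triangle between Q = 11.5 and Q = 23: ½·(23 − 11.5)·(89 − 43) = 264.5.

DWL = 264.5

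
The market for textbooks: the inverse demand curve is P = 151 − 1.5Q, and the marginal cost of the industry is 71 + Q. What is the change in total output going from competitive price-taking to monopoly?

Competitive equilibrium sets price equal to marginal cost: 151 − 1.5Q = 71 + Q, so Q = 32 and P = 103.
The monopolist equates marginal revenue to marginal cost: 151 − 3Q = 71 + Q, so Q = 20. From demand, P = 121.
Change in total output: 20 − 32 = −12.

Q falls by 12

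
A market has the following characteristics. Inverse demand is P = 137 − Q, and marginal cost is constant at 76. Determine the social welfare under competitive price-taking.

Under competition P = MC = 76, so Q = (137 − 76)/1 = 61.
CS = ½·(137 − 76)·61 = 1860.5; PS = (76 − 76)·61 = 0; TS = 1860.5.

TS = 1860.5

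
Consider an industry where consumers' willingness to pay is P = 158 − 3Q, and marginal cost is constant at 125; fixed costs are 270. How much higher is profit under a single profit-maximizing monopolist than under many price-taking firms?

Under competition P = MC = 125, so Q = (158 − 125)/3 = 11.
Profit = (125 − 125)·11 − 270 = −270.
Monopoly sets MR = MC: 158 − 6Q = 125 ⇒ Q = 5.5, P = 158 − 3·5.5 = 141.5.
Profit = (141.5 − 125)·5.5 − 270 = −179.25.
Change in profit: −179.25 − −270 = 90.75.

π rises by 90.75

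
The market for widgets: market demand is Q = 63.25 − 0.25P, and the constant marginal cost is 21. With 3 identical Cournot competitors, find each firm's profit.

π_i = 841

Inverting demand: P = 253 − 4Q.
With 3 symmetric Cournot firms, each firm's FOC gives 253 − 16q = 21, so q = 14.5, Q = 3·14.5 = 43.5, and P = 79.
Each firm's profit = (79 − 21)·14.5 = 841.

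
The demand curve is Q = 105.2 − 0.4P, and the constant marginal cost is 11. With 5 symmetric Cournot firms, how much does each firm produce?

Inverting demand: P = 263 − 2.5Q.
In a 5-firm Cournot equilibrium, symmetry and the first-order condition give q = (263 − 11)/(15) = 16.8. So Q = 84 and P = 53.

q_i = 16.8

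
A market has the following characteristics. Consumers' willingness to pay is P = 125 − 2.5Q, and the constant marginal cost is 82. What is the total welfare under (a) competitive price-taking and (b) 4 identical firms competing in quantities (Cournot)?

Under competition P = MC = 82, so Q = (125 − 82)/2.5 = 17.2.
CS = ½·(125 − 82)·17.2 = 369.8; PS = (82 − 82)·17.2 = 0; TS = 369.8.
In a 4-firm Cournot equilibrium, symmetry and the first-order condition give q = (125 − 82)/(12.5) = 3.44. So Q = 13.76 and P = 90.6.
CS = ½·(125 − 90.6)·13.76 = 236.672; PS = (90.6 − 82)·13.76 = 118.336; TS = 355.008.

Competition: TS = 369.8; Cournot: TS = 355.008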